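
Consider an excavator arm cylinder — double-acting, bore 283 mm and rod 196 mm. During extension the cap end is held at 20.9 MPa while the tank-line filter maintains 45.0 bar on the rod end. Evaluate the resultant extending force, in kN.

F ≈ 1170 kN

Cap-side area A_cap = π/4 × (283 mm)² = 62900 mm^2
Rod-side annular area A_ann = π/4 × (283² − 196²) = 32730 mm^2
Net thrust = P_cap·A_cap − P_rod·A_ann = 1315 kN − 147.3 kN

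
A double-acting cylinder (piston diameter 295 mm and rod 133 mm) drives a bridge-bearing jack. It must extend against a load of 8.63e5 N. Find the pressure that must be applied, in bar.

P ≈ 126 bar

Cap-side area A_cap = π/4 × (295 mm)² = 68350 mm^2
P = F / A = 8.63e5 N / A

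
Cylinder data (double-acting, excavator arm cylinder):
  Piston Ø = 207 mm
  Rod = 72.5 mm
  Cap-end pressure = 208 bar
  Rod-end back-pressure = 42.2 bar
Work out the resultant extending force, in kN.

F ≈ 575 kN

Cap-side area A_cap = π/4 × (207 mm)² = 33650 mm^2
Rod-side annular area A_ann = π/4 × (207² − 72.5²) = 29530 mm^2
Net thrust = P_cap·A_cap − P_rod·A_ann = 700.0 kN − 124.6 kN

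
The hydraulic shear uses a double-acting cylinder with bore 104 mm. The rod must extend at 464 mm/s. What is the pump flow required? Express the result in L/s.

Q ≈ 3.94 L/s

Cap-side area A_cap = π/4 × (104 mm)² = 8495 mm^2
Q = A × v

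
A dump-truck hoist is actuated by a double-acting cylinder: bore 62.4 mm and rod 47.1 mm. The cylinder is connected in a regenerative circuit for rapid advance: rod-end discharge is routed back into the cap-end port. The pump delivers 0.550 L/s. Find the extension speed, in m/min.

In regeneration the rod-end outflow joins the pump flow into the cap end, so the net volume the pump must supply per unit advance equals the rod cross-section area.
Rod cross-section A_rod = π/4 × (47.1 mm)² = 1742 mm^2
v = Q_pump / A_rod

v ≈ 18.9 m/min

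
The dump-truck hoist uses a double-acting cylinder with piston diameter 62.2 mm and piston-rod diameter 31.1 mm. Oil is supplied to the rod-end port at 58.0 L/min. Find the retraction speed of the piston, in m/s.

v ≈ 0.424 m/s

Rod-side annular area A_ann = π/4 × (62.2² − 31.1²) = 2279 mm^2
Flow into the rod-end port fills the annular volume.
v = Q / A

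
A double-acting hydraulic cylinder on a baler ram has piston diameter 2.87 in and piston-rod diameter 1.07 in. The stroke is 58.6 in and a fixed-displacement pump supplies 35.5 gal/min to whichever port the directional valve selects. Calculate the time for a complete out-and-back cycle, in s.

Cap-side area A_cap = π/4 × (2.87 in)² = 6.469 in^2
Rod-side annular area A_ann = π/4 × (2.87² − 1.07²) = 5.570 in^2
t_ext = A_cap·L/Q = 2.774 s
t_ret = A_ann·L/Q = 2.388 s
t_cycle = t_ext + t_ret

t ≈ 5.16 s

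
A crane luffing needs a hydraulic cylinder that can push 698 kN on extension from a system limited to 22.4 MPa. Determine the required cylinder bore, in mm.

Extension force acts on the full piston face: F = P × (π/4)D².
D = √(4F / (πP)) = √(4 × 698 kN / (π × 22.4 MPa))

D ≈ 199 mm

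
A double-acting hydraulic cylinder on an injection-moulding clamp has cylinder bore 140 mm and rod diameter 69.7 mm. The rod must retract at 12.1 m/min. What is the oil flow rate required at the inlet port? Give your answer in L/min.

Rod-side annular area A_ann = π/4 × (140² − 69.7²) = 11580 mm^2
Q = A × v

Q ≈ 140 L/min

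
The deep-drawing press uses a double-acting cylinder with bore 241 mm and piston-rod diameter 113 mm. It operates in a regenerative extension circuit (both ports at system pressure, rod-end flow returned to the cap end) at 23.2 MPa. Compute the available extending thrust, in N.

With equal pressure on both faces, forces on the annular region cancel; the net push is pressure × rod cross-section.
Rod cross-section A_rod = π/4 × (113 mm)² = 10030 mm^2
F = P × A_rod

F ≈ 2.33e5 N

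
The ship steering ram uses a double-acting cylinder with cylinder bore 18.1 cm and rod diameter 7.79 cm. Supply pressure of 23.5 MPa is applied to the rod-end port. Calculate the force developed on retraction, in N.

Rod-side annular area A_ann = π/4 × (18.1² − 7.79²) = 209.6 cm^2
On retraction the pressure acts on the annular area (bore minus rod).
F = P × A_ann

F ≈ 4.93e5 N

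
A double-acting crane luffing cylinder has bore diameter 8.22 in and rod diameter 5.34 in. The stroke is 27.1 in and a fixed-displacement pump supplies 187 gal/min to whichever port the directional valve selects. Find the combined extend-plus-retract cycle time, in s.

Cap-side area A_cap = π/4 × (8.22 in)² = 53.07 in^2
Rod-side annular area A_ann = π/4 × (8.22² − 5.34²) = 30.67 in^2
t_ext = A_cap·L/Q = 1.998 s
t_ret = A_ann·L/Q = 1.155 s
t_cycle = t_ext + t_ret

t ≈ 3.15 s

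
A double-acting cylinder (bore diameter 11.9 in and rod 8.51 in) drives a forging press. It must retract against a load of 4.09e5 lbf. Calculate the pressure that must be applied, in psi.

P ≈ 7530 psi

Rod-side annular area A_ann = π/4 × (11.9² − 8.51²) = 54.34 in^2
Retraction: pressure acts on the annular area.
P = F / A = 4.09e5 lbf / A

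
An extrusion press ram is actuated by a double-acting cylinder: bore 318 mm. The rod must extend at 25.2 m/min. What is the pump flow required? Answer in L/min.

Cap-side area A_cap = π/4 × (318 mm)² = 79420 mm^2
Q = A × v

Q ≈ 2000 L/min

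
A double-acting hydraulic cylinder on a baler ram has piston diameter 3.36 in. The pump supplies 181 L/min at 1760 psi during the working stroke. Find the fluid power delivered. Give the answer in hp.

W ≈ 49.1 hp

Hydraulic power = P × Q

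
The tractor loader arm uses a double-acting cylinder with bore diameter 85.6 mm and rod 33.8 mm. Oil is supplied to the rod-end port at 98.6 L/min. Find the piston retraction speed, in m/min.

Rod-side annular area A_ann = π/4 × (85.6² − 33.8²) = 4858 mm^2
Flow into the rod-end port fills the annular volume.
v = Q / A

v ≈ 20.3 m/min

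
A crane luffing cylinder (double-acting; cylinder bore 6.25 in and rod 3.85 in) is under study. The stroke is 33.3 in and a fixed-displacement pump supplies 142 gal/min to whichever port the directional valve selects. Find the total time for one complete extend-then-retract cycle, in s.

t ≈ 3.03 s

Cap-side area A_cap = π/4 × (6.25 in)² = 30.68 in^2
Rod-side annular area A_ann = π/4 × (6.25² − 3.85²) = 19.04 in^2
t_ext = A_cap·L/Q = 1.869 s
t_ret = A_ann·L/Q = 1.160 s
t_cycle = t_ext + t_ret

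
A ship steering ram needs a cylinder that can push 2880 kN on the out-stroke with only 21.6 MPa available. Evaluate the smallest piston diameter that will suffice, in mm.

D ≈ 412 mm

Extension force acts on the full piston face: F = P × (π/4)D².
D = √(4F / (πP)) = √(4 × 2880 kN / (π × 21.6 MPa))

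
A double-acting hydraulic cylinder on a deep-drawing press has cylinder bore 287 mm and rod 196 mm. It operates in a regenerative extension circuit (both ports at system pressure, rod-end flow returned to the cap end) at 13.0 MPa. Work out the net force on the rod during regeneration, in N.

F ≈ 3.92e5 N

With equal pressure on both faces, forces on the annular region cancel; the net push is pressure × rod cross-section.
Rod cross-section A_rod = π/4 × (196 mm)² = 30170 mm^2
F = P × A_rod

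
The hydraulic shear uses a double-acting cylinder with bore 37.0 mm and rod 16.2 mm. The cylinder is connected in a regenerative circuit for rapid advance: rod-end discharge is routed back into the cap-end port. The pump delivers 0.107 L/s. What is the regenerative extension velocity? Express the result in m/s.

In regeneration the rod-end outflow joins the pump flow into the cap end, so the net volume the pump must supply per unit advance equals the rod cross-section area.
Rod cross-section A_rod = π/4 × (16.2 mm)² = 206.1 mm^2
v = Q_pump / A_rod

v ≈ 0.519 m/s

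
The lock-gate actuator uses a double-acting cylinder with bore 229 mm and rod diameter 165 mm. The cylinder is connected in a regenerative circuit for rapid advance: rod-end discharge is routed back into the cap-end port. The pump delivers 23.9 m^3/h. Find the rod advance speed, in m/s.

v ≈ 0.310 m/s

In regeneration the rod-end outflow joins the pump flow into the cap end, so the net volume the pump must supply per unit advance equals the rod cross-section area.
Rod cross-section A_rod = π/4 × (165 mm)² = 21380 mm^2
v = Q_pump / A_rod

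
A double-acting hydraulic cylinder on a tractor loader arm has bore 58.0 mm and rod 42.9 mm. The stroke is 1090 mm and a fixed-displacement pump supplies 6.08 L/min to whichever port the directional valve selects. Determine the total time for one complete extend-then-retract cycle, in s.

Cap-side area A_cap = π/4 × (58.0 mm)² = 2642 mm^2
Rod-side annular area A_ann = π/4 × (58.0² − 42.9²) = 1197 mm^2
t_ext = A_cap·L/Q = 28.42 s
t_ret = A_ann·L/Q = 12.87 s
t_cycle = t_ext + t_ret

t ≈ 41.3 s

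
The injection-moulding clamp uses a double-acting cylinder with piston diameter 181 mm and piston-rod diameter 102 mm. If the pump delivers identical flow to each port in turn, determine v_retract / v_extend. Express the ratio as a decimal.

Cap-side area A_cap = π/4 × (181 mm)² = 25730 mm^2
Rod-side annular area A_ann = π/4 × (181² − 102²) = 17560 mm^2
For equal Q, v ∝ 1/A, so v_ret/v_ext = A_cap/A_ann.

v_ret/v_ext ≈ 1.47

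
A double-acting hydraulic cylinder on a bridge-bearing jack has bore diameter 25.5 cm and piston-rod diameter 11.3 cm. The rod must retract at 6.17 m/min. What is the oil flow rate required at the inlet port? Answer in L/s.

Q ≈ 4.22 L/s

Rod-side annular area A_ann = π/4 × (25.5² − 11.3²) = 410.4 cm^2
Q = A × v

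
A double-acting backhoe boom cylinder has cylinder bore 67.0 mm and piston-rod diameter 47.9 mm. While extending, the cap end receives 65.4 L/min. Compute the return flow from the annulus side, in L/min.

Q_out ≈ 32.0 L/min

Cap-side area A_cap = π/4 × (67.0 mm)² = 3526 mm^2
Rod-side annular area A_ann = π/4 × (67.0² − 47.9²) = 1724 mm^2
Piston speed v = Q_in/A_cap; rod-end outflow Q_out = v × A_ann = Q_in × A_ann/A_cap.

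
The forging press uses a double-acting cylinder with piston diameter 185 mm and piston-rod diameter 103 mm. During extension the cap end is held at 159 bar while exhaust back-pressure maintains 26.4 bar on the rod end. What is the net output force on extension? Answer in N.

Cap-side area A_cap = π/4 × (185 mm)² = 26880 mm^2
Rod-side annular area A_ann = π/4 × (185² − 103²) = 18550 mm^2
Net thrust = P_cap·A_cap − P_rod·A_ann = 4.274e5 N − 48970 N

F ≈ 3.78e5 N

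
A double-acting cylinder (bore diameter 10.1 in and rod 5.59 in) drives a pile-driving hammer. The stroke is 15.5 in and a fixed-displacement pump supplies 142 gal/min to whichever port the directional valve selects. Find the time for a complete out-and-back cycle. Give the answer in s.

t ≈ 3.85 s

Cap-side area A_cap = π/4 × (10.1 in)² = 80.12 in^2
Rod-side annular area A_ann = π/4 × (10.1² − 5.59²) = 55.58 in^2
t_ext = A_cap·L/Q = 2.272 s
t_ret = A_ann·L/Q = 1.576 s
t_cycle = t_ext + t_ret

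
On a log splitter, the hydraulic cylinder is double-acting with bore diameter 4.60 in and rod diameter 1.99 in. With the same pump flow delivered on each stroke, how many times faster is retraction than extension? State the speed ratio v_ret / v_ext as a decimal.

Cap-side area A_cap = π/4 × (4.60 in)² = 16.62 in^2
Rod-side annular area A_ann = π/4 × (4.60² − 1.99²) = 13.51 in^2
For equal Q, v ∝ 1/A, so v_ret/v_ext = A_cap/A_ann.

v_ret/v_ext ≈ 1.23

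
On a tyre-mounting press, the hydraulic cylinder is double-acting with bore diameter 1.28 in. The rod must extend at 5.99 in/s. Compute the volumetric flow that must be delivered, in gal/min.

Q ≈ 2.00 gal/min

Cap-side area A_cap = π/4 × (1.28 in)² = 1.287 in^2
Q = A × v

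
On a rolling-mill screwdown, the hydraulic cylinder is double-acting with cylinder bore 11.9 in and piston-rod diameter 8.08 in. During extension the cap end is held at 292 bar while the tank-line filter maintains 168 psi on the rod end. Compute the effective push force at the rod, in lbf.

F ≈ 4.61e5 lbf

Cap-side area A_cap = π/4 × (11.9 in)² = 111.2 in^2
Rod-side annular area A_ann = π/4 × (11.9² − 8.08²) = 59.94 in^2
Net thrust = P_cap·A_cap − P_rod·A_ann = 4.710e5 lbf − 10070 lbf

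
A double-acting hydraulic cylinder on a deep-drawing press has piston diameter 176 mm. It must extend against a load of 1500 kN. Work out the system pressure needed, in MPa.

Cap-side area A_cap = π/4 × (176 mm)² = 24330 mm^2
P = F / A = 1500 kN / A

P ≈ 61.7 MPa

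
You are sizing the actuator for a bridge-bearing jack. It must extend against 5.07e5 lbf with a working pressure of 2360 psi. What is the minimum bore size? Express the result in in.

D ≈ 16.5 in

Extension force acts on the full piston face: F = P × (π/4)D².
D = √(4F / (πP)) = √(4 × 5.07e5 lbf / (π × 2360 psi))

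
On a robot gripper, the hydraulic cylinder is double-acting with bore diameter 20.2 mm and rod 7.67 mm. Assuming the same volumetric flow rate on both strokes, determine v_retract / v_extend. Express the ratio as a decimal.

v_ret/v_ext ≈ 1.17

Cap-side area A_cap = π/4 × (20.2 mm)² = 320.5 mm^2
Rod-side annular area A_ann = π/4 × (20.2² − 7.67²) = 274.3 mm^2
For equal Q, v ∝ 1/A, so v_ret/v_ext = A_cap/A_ann.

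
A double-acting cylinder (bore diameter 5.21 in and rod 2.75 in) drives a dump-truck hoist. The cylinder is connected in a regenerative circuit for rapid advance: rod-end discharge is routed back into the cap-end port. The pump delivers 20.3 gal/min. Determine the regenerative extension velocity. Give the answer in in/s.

In regeneration the rod-end outflow joins the pump flow into the cap end, so the net volume the pump must supply per unit advance equals the rod cross-section area.
Rod cross-section A_rod = π/4 × (2.75 in)² = 5.940 in^2
v = Q_pump / A_rod

v ≈ 13.2 in/s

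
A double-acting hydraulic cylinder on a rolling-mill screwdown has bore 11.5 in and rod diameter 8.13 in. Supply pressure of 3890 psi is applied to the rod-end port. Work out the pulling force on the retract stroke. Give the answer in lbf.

Rod-side annular area A_ann = π/4 × (11.5² − 8.13²) = 51.96 in^2
On retraction the pressure acts on the annular area (bore minus rod).
F = P × A_ann

F ≈ 2.02e5 lbf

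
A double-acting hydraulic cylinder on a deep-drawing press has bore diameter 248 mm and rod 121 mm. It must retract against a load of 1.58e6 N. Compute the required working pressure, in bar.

P ≈ 429 bar

Rod-side annular area A_ann = π/4 × (248² − 121²) = 36810 mm^2
Retraction: pressure acts on the annular area.
P = F / A = 1.58e6 N / A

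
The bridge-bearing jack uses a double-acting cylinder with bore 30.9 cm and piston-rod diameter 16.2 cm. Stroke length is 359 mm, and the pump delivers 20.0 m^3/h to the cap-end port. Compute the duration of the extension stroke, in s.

t ≈ 4.85 s

Cap-side area A_cap = π/4 × (30.9 cm)² = 749.9 cm^2
Swept volume V = A × L; t = V / Q = A·L / Q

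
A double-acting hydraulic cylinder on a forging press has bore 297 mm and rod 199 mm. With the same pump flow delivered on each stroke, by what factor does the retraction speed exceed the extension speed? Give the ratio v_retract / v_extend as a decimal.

v_ret/v_ext ≈ 1.81

Cap-side area A_cap = π/4 × (297 mm)² = 69280 mm^2
Rod-side annular area A_ann = π/4 × (297² − 199²) = 38180 mm^2
For equal Q, v ∝ 1/A, so v_ret/v_ext = A_cap/A_ann.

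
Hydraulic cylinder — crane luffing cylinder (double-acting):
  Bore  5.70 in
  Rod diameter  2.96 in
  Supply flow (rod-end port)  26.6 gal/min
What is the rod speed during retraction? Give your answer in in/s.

Rod-side annular area A_ann = π/4 × (5.70² − 2.96²) = 18.64 in^2
Flow into the rod-end port fills the annular volume.
v = Q / A

v ≈ 5.50 in/s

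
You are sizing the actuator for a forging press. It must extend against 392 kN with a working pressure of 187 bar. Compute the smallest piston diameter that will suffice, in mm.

D ≈ 163 mm

Extension force acts on the full piston face: F = P × (π/4)D².
D = √(4F / (πP)) = √(4 × 392 kN / (π × 187 bar))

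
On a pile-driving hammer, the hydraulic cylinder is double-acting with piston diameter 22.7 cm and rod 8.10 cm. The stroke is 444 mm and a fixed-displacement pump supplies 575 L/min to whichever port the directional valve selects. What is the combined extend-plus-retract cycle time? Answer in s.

Cap-side area A_cap = π/4 × (22.7 cm)² = 404.7 cm^2
Rod-side annular area A_ann = π/4 × (22.7² − 8.10²) = 353.2 cm^2
t_ext = A_cap·L/Q = 1.875 s
t_ret = A_ann·L/Q = 1.636 s
t_cycle = t_ext + t_ret

t ≈ 3.51 s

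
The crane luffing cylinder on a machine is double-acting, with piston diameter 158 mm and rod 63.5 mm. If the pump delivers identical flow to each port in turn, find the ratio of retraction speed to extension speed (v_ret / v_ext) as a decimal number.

v_ret/v_ext ≈ 1.19

Cap-side area A_cap = π/4 × (158 mm)² = 19610 mm^2
Rod-side annular area A_ann = π/4 × (158² − 63.5²) = 16440 mm^2
For equal Q, v ∝ 1/A, so v_ret/v_ext = A_cap/A_ann.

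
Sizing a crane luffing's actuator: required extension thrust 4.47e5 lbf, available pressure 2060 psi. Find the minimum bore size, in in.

D ≈ 16.6 in

Extension force acts on the full piston face: F = P × (π/4)D².
D = √(4F / (πP)) = √(4 × 4.47e5 lbf / (π × 2060 psi))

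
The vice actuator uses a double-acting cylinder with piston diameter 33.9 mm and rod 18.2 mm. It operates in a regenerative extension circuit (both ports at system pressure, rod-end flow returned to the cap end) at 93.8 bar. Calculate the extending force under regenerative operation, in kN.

F ≈ 2.44 kN

With equal pressure on both faces, forces on the annular region cancel; the net push is pressure × rod cross-section.
Rod cross-section A_rod = π/4 × (18.2 mm)² = 260.2 mm^2
F = P × A_rod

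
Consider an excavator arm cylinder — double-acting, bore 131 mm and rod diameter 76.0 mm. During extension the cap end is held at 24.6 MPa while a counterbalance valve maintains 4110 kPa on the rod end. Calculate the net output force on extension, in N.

F ≈ 2.95e5 N

Cap-side area A_cap = π/4 × (131 mm)² = 13480 mm^2
Rod-side annular area A_ann = π/4 × (131² − 76.0²) = 8942 mm^2
Net thrust = P_cap·A_cap − P_rod·A_ann = 3.316e5 N − 36750 N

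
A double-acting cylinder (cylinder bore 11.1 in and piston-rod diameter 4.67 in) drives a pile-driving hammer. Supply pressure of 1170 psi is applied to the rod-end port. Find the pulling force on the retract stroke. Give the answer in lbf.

Rod-side annular area A_ann = π/4 × (11.1² − 4.67²) = 79.64 in^2
On retraction the pressure acts on the annular area (bore minus rod).
F = P × A_ann

F ≈ 93200 lbf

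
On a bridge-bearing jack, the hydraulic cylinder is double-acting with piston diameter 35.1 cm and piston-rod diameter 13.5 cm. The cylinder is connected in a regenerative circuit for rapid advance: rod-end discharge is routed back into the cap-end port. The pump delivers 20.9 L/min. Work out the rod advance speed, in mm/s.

In regeneration the rod-end outflow joins the pump flow into the cap end, so the net volume the pump must supply per unit advance equals the rod cross-section area.
Rod cross-section A_rod = π/4 × (13.5 cm)² = 143.1 cm^2
v = Q_pump / A_rod

v ≈ 24.3 mm/s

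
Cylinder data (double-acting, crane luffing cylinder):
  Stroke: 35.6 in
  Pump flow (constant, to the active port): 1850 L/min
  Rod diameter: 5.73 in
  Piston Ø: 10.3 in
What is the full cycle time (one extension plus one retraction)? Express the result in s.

t ≈ 2.67 s

Cap-side area A_cap = π/4 × (10.3 in)² = 83.32 in^2
Rod-side annular area A_ann = π/4 × (10.3² − 5.73²) = 57.54 in^2
t_ext = A_cap·L/Q = 1.577 s
t_ret = A_ann·L/Q = 1.089 s
t_cycle = t_ext + t_ret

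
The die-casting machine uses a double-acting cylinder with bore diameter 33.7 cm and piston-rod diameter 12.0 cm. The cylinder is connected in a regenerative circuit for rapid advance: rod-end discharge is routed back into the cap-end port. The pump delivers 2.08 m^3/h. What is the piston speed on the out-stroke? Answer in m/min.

v ≈ 3.07 m/min

In regeneration the rod-end outflow joins the pump flow into the cap end, so the net volume the pump must supply per unit advance equals the rod cross-section area.
Rod cross-section A_rod = π/4 × (12.0 cm)² = 113.1 cm^2
v = Q_pump / A_rod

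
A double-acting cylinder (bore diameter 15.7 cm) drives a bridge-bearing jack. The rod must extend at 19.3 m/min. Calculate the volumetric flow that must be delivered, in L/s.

Cap-side area A_cap = π/4 × (15.7 cm)² = 193.6 cm^2
Q = A × v

Q ≈ 6.23 L/s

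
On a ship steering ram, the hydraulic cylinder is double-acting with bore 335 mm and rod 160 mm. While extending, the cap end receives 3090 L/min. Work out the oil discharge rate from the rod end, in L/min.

Q_out ≈ 2390 L/min

Cap-side area A_cap = π/4 × (335 mm)² = 88140 mm^2
Rod-side annular area A_ann = π/4 × (335² − 160²) = 68040 mm^2
Piston speed v = Q_in/A_cap; rod-end outflow Q_out = v × A_ann = Q_in × A_ann/A_cap.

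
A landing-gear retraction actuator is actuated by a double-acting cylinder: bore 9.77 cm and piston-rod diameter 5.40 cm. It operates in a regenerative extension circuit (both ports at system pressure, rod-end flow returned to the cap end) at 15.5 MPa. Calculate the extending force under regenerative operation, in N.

With equal pressure on both faces, forces on the annular region cancel; the net push is pressure × rod cross-section.
Rod cross-section A_rod = π/4 × (5.40 cm)² = 22.90 cm^2
F = P × A_rod

F ≈ 35500 N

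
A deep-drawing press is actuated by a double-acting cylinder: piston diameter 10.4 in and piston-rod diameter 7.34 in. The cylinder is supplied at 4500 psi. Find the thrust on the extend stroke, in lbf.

F ≈ 3.82e5 lbf

Cap-side area A_cap = π/4 × (10.4 in)² = 84.95 in^2
F = P × A_cap = 4500 psi × A_cap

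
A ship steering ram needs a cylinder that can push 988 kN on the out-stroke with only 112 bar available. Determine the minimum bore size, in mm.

D ≈ 335 mm

Extension force acts on the full piston face: F = P × (π/4)D².
D = √(4F / (πP)) = √(4 × 988 kN / (π × 112 bar))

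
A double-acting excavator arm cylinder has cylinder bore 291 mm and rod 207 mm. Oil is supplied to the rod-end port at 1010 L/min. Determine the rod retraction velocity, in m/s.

v ≈ 0.512 m/s

Rod-side annular area A_ann = π/4 × (291² − 207²) = 32850 mm^2
Flow into the rod-end port fills the annular volume.
v = Q / A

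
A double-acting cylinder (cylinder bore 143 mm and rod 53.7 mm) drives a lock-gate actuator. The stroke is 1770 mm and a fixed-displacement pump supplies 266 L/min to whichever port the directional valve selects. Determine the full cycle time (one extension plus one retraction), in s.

Cap-side area A_cap = π/4 × (143 mm)² = 16060 mm^2
Rod-side annular area A_ann = π/4 × (143² − 53.7²) = 13800 mm^2
t_ext = A_cap·L/Q = 6.412 s
t_ret = A_ann·L/Q = 5.508 s
t_cycle = t_ext + t_ret

t ≈ 11.9 s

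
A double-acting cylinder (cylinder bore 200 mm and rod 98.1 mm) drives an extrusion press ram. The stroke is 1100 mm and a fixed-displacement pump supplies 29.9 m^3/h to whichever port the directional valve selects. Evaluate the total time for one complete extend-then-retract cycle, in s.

Cap-side area A_cap = π/4 × (200 mm)² = 31420 mm^2
Rod-side annular area A_ann = π/4 × (200² − 98.1²) = 23860 mm^2
t_ext = A_cap·L/Q = 4.161 s
t_ret = A_ann·L/Q = 3.160 s
t_cycle = t_ext + t_ret

t ≈ 7.32 s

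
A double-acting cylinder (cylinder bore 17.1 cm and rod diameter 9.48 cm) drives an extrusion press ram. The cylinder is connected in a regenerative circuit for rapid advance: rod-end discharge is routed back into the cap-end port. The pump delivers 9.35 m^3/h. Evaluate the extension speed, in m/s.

v ≈ 0.368 m/s

In regeneration the rod-end outflow joins the pump flow into the cap end, so the net volume the pump must supply per unit advance equals the rod cross-section area.
Rod cross-section A_rod = π/4 × (9.48 cm)² = 70.58 cm^2
v = Q_pump / A_rod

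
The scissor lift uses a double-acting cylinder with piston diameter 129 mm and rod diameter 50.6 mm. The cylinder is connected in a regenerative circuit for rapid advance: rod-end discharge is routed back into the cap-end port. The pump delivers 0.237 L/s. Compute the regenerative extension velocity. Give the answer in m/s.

v ≈ 0.118 m/s

In regeneration the rod-end outflow joins the pump flow into the cap end, so the net volume the pump must supply per unit advance equals the rod cross-section area.
Rod cross-section A_rod = π/4 × (50.6 mm)² = 2011 mm^2
v = Q_pump / A_rod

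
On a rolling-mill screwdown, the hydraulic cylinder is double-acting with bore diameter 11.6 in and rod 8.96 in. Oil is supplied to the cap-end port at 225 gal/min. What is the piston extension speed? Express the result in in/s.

v ≈ 8.20 in/s

Cap-side area A_cap = π/4 × (11.6 in)² = 105.7 in^2
v = Q / A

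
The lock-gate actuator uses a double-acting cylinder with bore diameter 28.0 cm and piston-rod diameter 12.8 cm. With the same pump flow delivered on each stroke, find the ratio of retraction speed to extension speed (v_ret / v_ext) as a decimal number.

v_ret/v_ext ≈ 1.26

Cap-side area A_cap = π/4 × (28.0 cm)² = 615.8 cm^2
Rod-side annular area A_ann = π/4 × (28.0² − 12.8²) = 487.1 cm^2
For equal Q, v ∝ 1/A, so v_ret/v_ext = A_cap/A_ann.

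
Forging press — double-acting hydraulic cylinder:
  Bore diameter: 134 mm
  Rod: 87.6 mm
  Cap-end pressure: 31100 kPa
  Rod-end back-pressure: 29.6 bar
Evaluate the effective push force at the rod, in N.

F ≈ 4.15e5 N

Cap-side area A_cap = π/4 × (134 mm)² = 14100 mm^2
Rod-side annular area A_ann = π/4 × (134² − 87.6²) = 8076 mm^2
Net thrust = P_cap·A_cap − P_rod·A_ann = 4.386e5 N − 23900 N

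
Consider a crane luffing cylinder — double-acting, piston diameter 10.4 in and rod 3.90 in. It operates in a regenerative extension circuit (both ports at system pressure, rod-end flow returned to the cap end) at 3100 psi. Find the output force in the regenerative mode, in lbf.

With equal pressure on both faces, forces on the annular region cancel; the net push is pressure × rod cross-section.
Rod cross-section A_rod = π/4 × (3.90 in)² = 11.95 in^2
F = P × A_rod

F ≈ 37000 lbf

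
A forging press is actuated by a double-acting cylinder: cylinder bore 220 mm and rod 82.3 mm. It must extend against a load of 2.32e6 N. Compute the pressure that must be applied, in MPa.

Cap-side area A_cap = π/4 × (220 mm)² = 38010 mm^2
P = F / A = 2.32e6 N / A

P ≈ 61.0 MPa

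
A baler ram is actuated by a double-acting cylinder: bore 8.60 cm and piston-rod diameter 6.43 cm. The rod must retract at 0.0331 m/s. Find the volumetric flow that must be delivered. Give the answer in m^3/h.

Q ≈ 0.305 m^3/h

Rod-side annular area A_ann = π/4 × (8.60² − 6.43²) = 25.62 cm^2
Q = A × v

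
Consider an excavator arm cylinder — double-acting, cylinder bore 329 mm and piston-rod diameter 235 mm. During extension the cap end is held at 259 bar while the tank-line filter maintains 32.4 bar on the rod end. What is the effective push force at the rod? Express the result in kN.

F ≈ 2070 kN

Cap-side area A_cap = π/4 × (329 mm)² = 85010 mm^2
Rod-side annular area A_ann = π/4 × (329² − 235²) = 41640 mm^2
Net thrust = P_cap·A_cap − P_rod·A_ann = 2202 kN − 134.9 kN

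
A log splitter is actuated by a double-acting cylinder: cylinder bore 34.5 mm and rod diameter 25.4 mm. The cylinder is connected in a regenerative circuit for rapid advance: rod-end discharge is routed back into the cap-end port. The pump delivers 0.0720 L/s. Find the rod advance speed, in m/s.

In regeneration the rod-end outflow joins the pump flow into the cap end, so the net volume the pump must supply per unit advance equals the rod cross-section area.
Rod cross-section A_rod = π/4 × (25.4 mm)² = 506.7 mm^2
v = Q_pump / A_rod

v ≈ 0.142 m/s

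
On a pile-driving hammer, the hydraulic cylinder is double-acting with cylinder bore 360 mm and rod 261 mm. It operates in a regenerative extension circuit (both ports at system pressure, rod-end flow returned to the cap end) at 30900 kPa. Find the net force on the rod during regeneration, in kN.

With equal pressure on both faces, forces on the annular region cancel; the net push is pressure × rod cross-section.
Rod cross-section A_rod = π/4 × (261 mm)² = 53500 mm^2
F = P × A_rod

F ≈ 1650 kN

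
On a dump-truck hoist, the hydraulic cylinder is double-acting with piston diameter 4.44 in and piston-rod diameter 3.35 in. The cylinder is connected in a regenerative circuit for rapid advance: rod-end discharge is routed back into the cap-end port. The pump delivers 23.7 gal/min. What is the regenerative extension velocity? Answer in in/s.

In regeneration the rod-end outflow joins the pump flow into the cap end, so the net volume the pump must supply per unit advance equals the rod cross-section area.
Rod cross-section A_rod = π/4 × (3.35 in)² = 8.814 in^2
v = Q_pump / A_rod

v ≈ 10.4 in/s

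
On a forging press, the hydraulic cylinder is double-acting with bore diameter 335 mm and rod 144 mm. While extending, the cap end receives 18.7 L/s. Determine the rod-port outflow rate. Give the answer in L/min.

Q_out ≈ 915 L/min

Cap-side area A_cap = π/4 × (335 mm)² = 88140 mm^2
Rod-side annular area A_ann = π/4 × (335² − 144²) = 71860 mm^2
Piston speed v = Q_in/A_cap; rod-end outflow Q_out = v × A_ann = Q_in × A_ann/A_cap.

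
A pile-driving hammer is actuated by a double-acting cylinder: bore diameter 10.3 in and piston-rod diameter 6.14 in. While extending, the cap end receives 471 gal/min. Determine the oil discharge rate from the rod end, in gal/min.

Q_out ≈ 304 gal/min

Cap-side area A_cap = π/4 × (10.3 in)² = 83.32 in^2
Rod-side annular area A_ann = π/4 × (10.3² − 6.14²) = 53.71 in^2
Piston speed v = Q_in/A_cap; rod-end outflow Q_out = v × A_ann = Q_in × A_ann/A_cap.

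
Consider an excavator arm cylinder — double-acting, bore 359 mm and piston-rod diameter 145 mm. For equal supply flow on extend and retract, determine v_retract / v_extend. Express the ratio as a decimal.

Cap-side area A_cap = π/4 × (359 mm)² = 1.012e5 mm^2
Rod-side annular area A_ann = π/4 × (359² − 145²) = 84710 mm^2
For equal Q, v ∝ 1/A, so v_ret/v_ext = A_cap/A_ann.

v_ret/v_ext ≈ 1.19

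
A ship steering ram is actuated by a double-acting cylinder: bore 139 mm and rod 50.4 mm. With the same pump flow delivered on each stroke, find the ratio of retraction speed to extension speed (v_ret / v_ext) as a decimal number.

v_ret/v_ext ≈ 1.15

Cap-side area A_cap = π/4 × (139 mm)² = 15170 mm^2
Rod-side annular area A_ann = π/4 × (139² − 50.4²) = 13180 mm^2
For equal Q, v ∝ 1/A, so v_ret/v_ext = A_cap/A_ann.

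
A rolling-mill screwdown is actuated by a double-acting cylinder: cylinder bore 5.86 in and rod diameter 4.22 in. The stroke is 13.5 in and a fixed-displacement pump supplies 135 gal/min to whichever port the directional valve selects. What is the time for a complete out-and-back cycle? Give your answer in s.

Cap-side area A_cap = π/4 × (5.86 in)² = 26.97 in^2
Rod-side annular area A_ann = π/4 × (5.86² − 4.22²) = 12.98 in^2
t_ext = A_cap·L/Q = 0.7005 s
t_ret = A_ann·L/Q = 0.3372 s
t_cycle = t_ext + t_ret

t ≈ 1.04 s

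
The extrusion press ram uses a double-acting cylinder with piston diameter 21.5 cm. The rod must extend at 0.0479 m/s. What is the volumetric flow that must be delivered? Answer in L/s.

Cap-side area A_cap = π/4 × (21.5 cm)² = 363.1 cm^2
Q = A × v

Q ≈ 1.74 L/s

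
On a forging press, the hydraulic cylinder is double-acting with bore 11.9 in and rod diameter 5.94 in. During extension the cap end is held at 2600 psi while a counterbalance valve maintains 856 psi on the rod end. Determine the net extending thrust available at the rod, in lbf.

Cap-side area A_cap = π/4 × (11.9 in)² = 111.2 in^2
Rod-side annular area A_ann = π/4 × (11.9² − 5.94²) = 83.51 in^2
Net thrust = P_cap·A_cap − P_rod·A_ann = 2.892e5 lbf − 71480 lbf

F ≈ 2.18e5 lbf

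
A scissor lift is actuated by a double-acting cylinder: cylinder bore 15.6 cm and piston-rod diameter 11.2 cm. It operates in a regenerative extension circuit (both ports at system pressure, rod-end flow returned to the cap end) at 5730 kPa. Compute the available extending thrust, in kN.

F ≈ 56.5 kN

With equal pressure on both faces, forces on the annular region cancel; the net push is pressure × rod cross-section.
Rod cross-section A_rod = π/4 × (11.2 cm)² = 98.52 cm^2
F = P × A_rod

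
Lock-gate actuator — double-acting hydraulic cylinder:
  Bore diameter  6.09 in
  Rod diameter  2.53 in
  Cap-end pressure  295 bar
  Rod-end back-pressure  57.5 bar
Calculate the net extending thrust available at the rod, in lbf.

Cap-side area A_cap = π/4 × (6.09 in)² = 29.13 in^2
Rod-side annular area A_ann = π/4 × (6.09² − 2.53²) = 24.10 in^2
Net thrust = P_cap·A_cap − P_rod·A_ann = 1.246e5 lbf − 20100 lbf

F ≈ 1.05e5 lbf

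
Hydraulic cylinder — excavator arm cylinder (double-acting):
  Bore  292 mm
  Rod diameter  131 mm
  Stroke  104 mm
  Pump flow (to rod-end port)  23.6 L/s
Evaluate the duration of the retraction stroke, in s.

Rod-side annular area A_ann = π/4 × (292² − 131²) = 53490 mm^2
Swept volume V = A × L; t = V / Q = A·L / Q

t ≈ 0.236 s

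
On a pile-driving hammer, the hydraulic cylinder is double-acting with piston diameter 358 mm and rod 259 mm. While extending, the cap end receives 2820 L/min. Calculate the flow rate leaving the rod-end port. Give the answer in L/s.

Q_out ≈ 22.4 L/s

Cap-side area A_cap = π/4 × (358 mm)² = 1.007e5 mm^2
Rod-side annular area A_ann = π/4 × (358² − 259²) = 47970 mm^2
Piston speed v = Q_in/A_cap; rod-end outflow Q_out = v × A_ann = Q_in × A_ann/A_cap.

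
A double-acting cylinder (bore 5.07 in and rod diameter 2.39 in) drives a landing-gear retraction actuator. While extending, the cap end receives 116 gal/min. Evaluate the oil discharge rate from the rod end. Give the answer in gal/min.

Cap-side area A_cap = π/4 × (5.07 in)² = 20.19 in^2
Rod-side annular area A_ann = π/4 × (5.07² − 2.39²) = 15.70 in^2
Piston speed v = Q_in/A_cap; rod-end outflow Q_out = v × A_ann = Q_in × A_ann/A_cap.

Q_out ≈ 90.2 gal/min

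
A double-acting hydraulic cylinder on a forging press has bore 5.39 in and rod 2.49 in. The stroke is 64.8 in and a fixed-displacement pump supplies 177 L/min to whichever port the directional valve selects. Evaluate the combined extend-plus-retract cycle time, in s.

Cap-side area A_cap = π/4 × (5.39 in)² = 22.82 in^2
Rod-side annular area A_ann = π/4 × (5.39² − 2.49²) = 17.95 in^2
t_ext = A_cap·L/Q = 8.213 s
t_ret = A_ann·L/Q = 6.461 s
t_cycle = t_ext + t_ret

t ≈ 14.7 s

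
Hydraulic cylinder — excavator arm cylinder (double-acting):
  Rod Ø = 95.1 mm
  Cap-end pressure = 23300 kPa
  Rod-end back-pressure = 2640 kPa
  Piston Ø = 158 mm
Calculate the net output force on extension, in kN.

Cap-side area A_cap = π/4 × (158 mm)² = 19610 mm^2
Rod-side annular area A_ann = π/4 × (158² − 95.1²) = 12500 mm^2
Net thrust = P_cap·A_cap − P_rod·A_ann = 456.8 kN − 33.01 kN

F ≈ 424 kN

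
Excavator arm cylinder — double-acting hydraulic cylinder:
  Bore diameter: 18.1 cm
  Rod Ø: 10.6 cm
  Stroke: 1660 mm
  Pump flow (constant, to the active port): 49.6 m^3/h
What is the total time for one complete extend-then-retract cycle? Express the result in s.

Cap-side area A_cap = π/4 × (18.1 cm)² = 257.3 cm^2
Rod-side annular area A_ann = π/4 × (18.1² − 10.6²) = 169.1 cm^2
t_ext = A_cap·L/Q = 3.100 s
t_ret = A_ann·L/Q = 2.037 s
t_cycle = t_ext + t_ret

t ≈ 5.14 s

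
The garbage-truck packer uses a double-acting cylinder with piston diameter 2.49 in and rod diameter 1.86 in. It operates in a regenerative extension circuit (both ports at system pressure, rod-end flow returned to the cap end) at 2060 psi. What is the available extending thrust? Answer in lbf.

With equal pressure on both faces, forces on the annular region cancel; the net push is pressure × rod cross-section.
Rod cross-section A_rod = π/4 × (1.86 in)² = 2.717 in^2
F = P × A_rod

F ≈ 5600 lbf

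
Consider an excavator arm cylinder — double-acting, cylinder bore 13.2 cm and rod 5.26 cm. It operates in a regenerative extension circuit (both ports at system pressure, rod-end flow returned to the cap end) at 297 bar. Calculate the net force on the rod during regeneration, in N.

F ≈ 64500 N

With equal pressure on both faces, forces on the annular region cancel; the net push is pressure × rod cross-section.
Rod cross-section A_rod = π/4 × (5.26 cm)² = 21.73 cm^2
F = P × A_rod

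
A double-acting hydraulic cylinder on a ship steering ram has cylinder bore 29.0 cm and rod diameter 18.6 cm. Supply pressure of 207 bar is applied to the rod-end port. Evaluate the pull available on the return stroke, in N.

F ≈ 8.05e5 N

Rod-side annular area A_ann = π/4 × (29.0² − 18.6²) = 388.8 cm^2
On retraction the pressure acts on the annular area (bore minus rod).
F = P × A_ann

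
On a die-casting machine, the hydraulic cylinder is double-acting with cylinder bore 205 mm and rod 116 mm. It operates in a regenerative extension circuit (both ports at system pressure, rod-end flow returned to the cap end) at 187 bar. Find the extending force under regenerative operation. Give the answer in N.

With equal pressure on both faces, forces on the annular region cancel; the net push is pressure × rod cross-section.
Rod cross-section A_rod = π/4 × (116 mm)² = 10570 mm^2
F = P × A_rod

F ≈ 1.98e5 N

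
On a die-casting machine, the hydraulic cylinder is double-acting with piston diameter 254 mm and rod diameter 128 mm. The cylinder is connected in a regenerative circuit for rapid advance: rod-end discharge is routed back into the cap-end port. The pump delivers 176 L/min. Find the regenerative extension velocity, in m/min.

v ≈ 13.7 m/min

In regeneration the rod-end outflow joins the pump flow into the cap end, so the net volume the pump must supply per unit advance equals the rod cross-section area.
Rod cross-section A_rod = π/4 × (128 mm)² = 12870 mm^2
v = Q_pump / A_rod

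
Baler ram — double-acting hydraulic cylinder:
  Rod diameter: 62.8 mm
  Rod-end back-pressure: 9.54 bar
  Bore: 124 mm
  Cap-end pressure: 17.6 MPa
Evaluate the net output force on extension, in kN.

F ≈ 204 kN

Cap-side area A_cap = π/4 × (124 mm)² = 12080 mm^2
Rod-side annular area A_ann = π/4 × (124² − 62.8²) = 8979 mm^2
Net thrust = P_cap·A_cap − P_rod·A_ann = 212.5 kN − 8.566 kN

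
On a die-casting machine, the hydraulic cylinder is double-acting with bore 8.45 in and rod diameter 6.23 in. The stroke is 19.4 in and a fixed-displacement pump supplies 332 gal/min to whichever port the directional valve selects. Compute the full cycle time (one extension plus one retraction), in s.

Cap-side area A_cap = π/4 × (8.45 in)² = 56.08 in^2
Rod-side annular area A_ann = π/4 × (8.45² − 6.23²) = 25.60 in^2
t_ext = A_cap·L/Q = 0.8512 s
t_ret = A_ann·L/Q = 0.3885 s
t_cycle = t_ext + t_ret

t ≈ 1.24 s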